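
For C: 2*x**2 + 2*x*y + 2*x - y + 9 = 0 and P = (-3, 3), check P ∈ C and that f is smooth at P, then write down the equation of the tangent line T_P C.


Tangent line at P: -4*x - 7*y + 9 = 0.

Step 1: f(-3, 3) = 0, so P lies on C.
Step 2: partial derivatives
  f_x(x, y) = 4*x + 2*y + 2, f_y(x, y) = 2*x - 1.
  f_x(P) = -4, f_y(P) = -7 (gradient nonzero, so P is smooth).
Step 3: tangent line at P: -4·(x − -3) + -7·(y − 3) = 0.
Expanding: -4*x - 7*y + 9 = 0.


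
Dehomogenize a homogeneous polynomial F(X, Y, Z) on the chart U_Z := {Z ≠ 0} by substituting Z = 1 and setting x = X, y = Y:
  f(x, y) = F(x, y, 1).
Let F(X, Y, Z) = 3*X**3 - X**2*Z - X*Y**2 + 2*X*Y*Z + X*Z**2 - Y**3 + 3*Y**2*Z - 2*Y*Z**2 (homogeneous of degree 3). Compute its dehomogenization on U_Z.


f(x, y) = 3*x**3 - x**2 - x*y**2 + 2*x*y + x - y**3 + 3*y**2 - 2*y

On U_Z we set Z = 1. Each monomial c·X^i·Y^j·Z^k in F becomes c·x^i·y^j·1^k = c·x^i·y^j.
Substituting Z = 1: F(X, Y, 1) = 3*x**3 - x**2 - x*y**2 + 2*x*y + x - y**3 + 3*y**2 - 2*y.
Note: deg(f) ≤ deg(F) = 3; strict inequality happens when F is divisible by Z (lost terms).


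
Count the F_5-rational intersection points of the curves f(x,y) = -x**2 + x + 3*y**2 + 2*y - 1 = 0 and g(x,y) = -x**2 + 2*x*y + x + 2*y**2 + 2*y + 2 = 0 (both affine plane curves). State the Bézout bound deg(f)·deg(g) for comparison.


Common zeros: {(1, 4)}; count = 1; Bézout bound = 4.

deg(f) = 2, deg(g) = 2, so Bézout bound = 4.
Scan x ∈ F_5. For each x, list the y ∈ F_5 with f(x, y) ≡ 0 and those with g(x, y) ≡ 0 (mod 5); the common zeros in that column are the intersection.
  x = 0: f ≡ 0 at y ∈ {2, 4}; g ≡ 0 at y ∈ ∅; common: ∅.
  x = 1: f ≡ 0 at y ∈ {2, 4}; g ≡ 0 at y ∈ {4}; common: {4}.
  x = 2: f ≡ 0 at y ∈ {3}; g ≡ 0 at y ∈ {0, 2}; common: ∅.
  x = 3: f ≡ 0 at y ∈ ∅; g ≡ 0 at y ∈ {2, 4}; common: ∅.
  x = 4: f ≡ 0 at y ∈ {3}; g ≡ 0 at y ∈ {0}; common: ∅.
Collecting: common zeros = {(1, 4)}, so the count is 1.
Comparison with the Bézout bound: 1 ≤ 4 = deg(f)·deg(g), as expected for curves with no common component (the affine F_5-count falls short of the bound because intersections may lie at infinity, over extension fields, or carry multiplicity).


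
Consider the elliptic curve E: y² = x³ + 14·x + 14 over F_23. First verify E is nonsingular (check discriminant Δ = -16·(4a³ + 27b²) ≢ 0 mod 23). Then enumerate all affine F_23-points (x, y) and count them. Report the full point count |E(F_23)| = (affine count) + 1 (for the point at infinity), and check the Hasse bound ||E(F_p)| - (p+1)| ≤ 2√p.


Affine points = {(1, 11), (1, 12), (2, 2), (2, 21), (5, 5), (5, 18), (7, 8), (7, 15), (9, 8), (9, 15), (10, 2), (10, 21), (11, 2), (11, 21), (12, 1), (12, 22), (13, 1), (13, 22), (17, 6), (17, 17), (18, 7), (18, 16), (19, 3), (19, 20), (21, 1), (21, 22)}; affine count = 26; |E(F_23)| = 27.

Discriminant check: Δ ∝ 4a³ + 27b² = 4·14³ + 27·14² = 4·2744 + 27·196 ≡ 7 (mod 23). Nonzero ⇒ E is nonsingular.
For each x ∈ F_23, compute rhs = x³ + 14·x + 14 mod 23, then count y ∈ F_23 with y² ≡ rhs.
  x = 0: rhs = 14, matching y values: none (0 points).
  x = 1: rhs = 6, matching y values: 11, 12 (2 points).
  x = 2: rhs = 4, matching y values: 2, 21 (2 points).
  x = 3: rhs = 14, matching y values: none (0 points).
  x = 4: rhs = 19, matching y values: none (0 points).
  x = 5: rhs = 2, matching y values: 5, 18 (2 points).
  x = 6: rhs = 15, matching y values: none (0 points).
  x = 7: rhs = 18, matching y values: 8, 15 (2 points).
  x = 8: rhs = 17, matching y values: none (0 points).
  x = 9: rhs = 18, matching y values: 8, 15 (2 points).
  x = 10: rhs = 4, matching y values: 2, 21 (2 points).
  x = 11: rhs = 4, matching y values: 2, 21 (2 points).
  x = 12: rhs = 1, matching y values: 1, 22 (2 points).
  x = 13: rhs = 1, matching y values: 1, 22 (2 points).
  x = 14: rhs = 10, matching y values: none (0 points).
  x = 15: rhs = 11, matching y values: none (0 points).
  x = 16: rhs = 10, matching y values: none (0 points).
  x = 17: rhs = 13, matching y values: 6, 17 (2 points).
  x = 18: rhs = 3, matching y values: 7, 16 (2 points).
  x = 19: rhs = 9, matching y values: 3, 20 (2 points).
  x = 20: rhs = 14, matching y values: none (0 points).
  x = 21: rhs = 1, matching y values: 1, 22 (2 points).
  x = 22: rhs = 22, matching y values: none (0 points).
Total affine count: 26.
Full point count |E(F_23)| = 26 + 1 = 27.
Hasse bound: |27 − (23+1)| = |3| = 3 ≤ 2√23 ≈ 9.5917 ✓.


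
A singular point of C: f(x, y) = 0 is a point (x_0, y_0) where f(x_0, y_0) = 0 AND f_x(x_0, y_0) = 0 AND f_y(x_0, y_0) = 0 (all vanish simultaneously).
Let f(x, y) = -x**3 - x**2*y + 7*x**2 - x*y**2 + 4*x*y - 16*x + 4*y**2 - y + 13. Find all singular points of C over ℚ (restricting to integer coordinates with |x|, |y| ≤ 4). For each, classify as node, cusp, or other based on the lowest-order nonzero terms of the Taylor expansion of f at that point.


Singular points: {(3, -1)}; classification: node.

Compute partial derivatives:
  f_x = -3*x**2 - 2*x*y + 14*x - y**2 + 4*y - 16.
  f_y = -x**2 - 2*x*y + 4*x + 8*y - 1.
Scan x_0 ∈ {−4, ..., 4}. For each x_0, f_y(x_0, y) is a polynomial in y; find its integer roots y ∈ {−4, ..., 4}, then test f_x and f at those candidates.
  x = -4: f_y(-4, y) = 16*y - 33; no integer root y with |y| ≤ 4.
  x = -3: f_y(-3, y) = 14*y - 22; no integer root y with |y| ≤ 4.
  x = -2: f_y(-2, y) = 12*y - 13; no integer root y with |y| ≤ 4.
  x = -1: f_y(-1, y) = 10*y - 6; no integer root y with |y| ≤ 4.
  x = 0: f_y(0, y) = 8*y - 1; no integer root y with |y| ≤ 4.
  x = 1: f_y(1, y) = 6*y + 2; no integer root y with |y| ≤ 4.
  x = 2: f_y(2, y) = 4*y + 3; no integer root y with |y| ≤ 4.
  x = 3: f_y(3, y) = 2*y + 2; vanishes at y ∈ {-1}. (3, -1): f_x = 0, f = 0 — SINGULAR.
  x = 4: f_y(4, y) = -1; no integer root y with |y| ≤ 4.
Only singular point on the grid: (3, -1).
Classify: substitute x = 3 + u, y = -1 + v and expand: f = -u**3 - u**2*v - u**2 - u*v**2 + v**2.
No constant or linear terms (consistent with a singular point). Quadratic part: -u**2 + v**2. Cubic part: -u**3 - u**2*v - u*v**2.
The quadratic part v**2 - u**2 = (v − u)(v + u) splits into two distinct linear factors, so there are two distinct tangent lines y − -1 = ±(x − 3) — this is a node (ordinary double point).
Classification: node.


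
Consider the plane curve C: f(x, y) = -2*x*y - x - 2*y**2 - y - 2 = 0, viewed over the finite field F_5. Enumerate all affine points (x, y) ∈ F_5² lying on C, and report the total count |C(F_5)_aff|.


Affine F_5-points: {(0, 1), (1, 3), (3, 0), (3, 4)}; count = 4.

For each of the 25 pairs (x, y) ∈ F_5², evaluate f(x, y) mod 5. Record the zeros.
  x = 0: [0↦3, 1↦0, 2↦3, 3↦2, 4↦2]  zeros at y ∈ {1}
  x = 1: [0↦2, 1↦2, 2↦3, 3↦0, 4↦3]  zeros at y ∈ {3}
  x = 2: [0↦1, 1↦4, 2↦3, 3↦3, 4↦4]  zeros at y ∈ ∅
  x = 3: [0↦0, 1↦1, 2↦3, 3↦1, 4↦0]  zeros at y ∈ {0, 4}
  x = 4: [0↦4, 1↦3, 2↦3, 3↦4, 4↦1]  zeros at y ∈ ∅
Collecting zeros: affine points = {(0, 1), (1, 3), (3, 0), (3, 4)}.
Total count |C(F_5)_aff| = 4.


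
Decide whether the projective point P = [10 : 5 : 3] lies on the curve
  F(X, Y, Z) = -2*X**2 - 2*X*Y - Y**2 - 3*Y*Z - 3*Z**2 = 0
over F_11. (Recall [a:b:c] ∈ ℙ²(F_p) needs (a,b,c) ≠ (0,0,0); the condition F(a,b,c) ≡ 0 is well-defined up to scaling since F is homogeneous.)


F(10,5,3) ≡ 10 (mod 11); P is NOT on the curve.

Evaluate F(10, 5, 3) term-by-term (mod 11).
  -2*X**2 ↦ -2·100·1·1 = -200
  -2*X*Y ↦ -2·10·5·1 = -100
  -Y**2 ↦ -1·1·25·1 = -25
  -3*Y*Z ↦ -3·1·5·3 = -45
  -3*Z**2 ↦ -3·1·1·9 = -27
Sum: F(10, 5, 3) = (-200) + (-100) + (-25) + (-45) + (-27) = -397.
Reducing mod 11: -397 ≡ 10 (mod 11).
Since F(a, b, c) ≡ 10 ≠ 0 (mod 11), P does NOT lie on the curve.


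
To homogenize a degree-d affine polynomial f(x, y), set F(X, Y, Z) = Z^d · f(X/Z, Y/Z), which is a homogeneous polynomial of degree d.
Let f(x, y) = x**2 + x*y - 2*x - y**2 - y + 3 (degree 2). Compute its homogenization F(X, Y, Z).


F(X, Y, Z) = X**2 + X*Y - 2*X*Z - Y**2 - Y*Z + 3*Z**2

deg(f) = 2.
Substitute x = X/Z, y = Y/Z into f, then multiply by Z^2.
  monomial 1·x^2·y^0 ↦ 1·X^2·Y^0·Z^0.
  monomial 1·x^1·y^1 ↦ 1·X^1·Y^1·Z^0.
  monomial -2·x^1·y^0 ↦ -2·X^1·Y^0·Z^1.
  monomial -1·x^0·y^2 ↦ -1·X^0·Y^2·Z^0.
  monomial -1·x^0·y^1 ↦ -1·X^0·Y^1·Z^1.
  monomial 3·x^0·y^0 ↦ 3·X^0·Y^0·Z^2.
Collecting: F(X, Y, Z) = X**2 + X*Y - 2*X*Z - Y**2 - Y*Z + 3*Z**2.


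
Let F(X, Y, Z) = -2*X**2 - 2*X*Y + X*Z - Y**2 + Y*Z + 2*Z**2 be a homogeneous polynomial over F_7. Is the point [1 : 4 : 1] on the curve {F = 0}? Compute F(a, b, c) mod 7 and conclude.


F(1,4,1) ≡ 2 (mod 7); P is NOT on the curve.

Evaluate F(1, 4, 1) term-by-term (mod 7).
  -2*X**2 ↦ -2·1·1·1 = -2
  -2*X*Y ↦ -2·1·4·1 = -8
  X*Z ↦ 1·1·1·1 = 1
  -Y**2 ↦ -1·1·16·1 = -16
  Y*Z ↦ 1·1·4·1 = 4
  2*Z**2 ↦ 2·1·1·1 = 2
Sum: F(1, 4, 1) = (-2) + (-8) + (1) + (-16) + (4) + (2) = -19.
Reducing mod 7: -19 ≡ 2 (mod 7).
Since F(a, b, c) ≡ 2 ≠ 0 (mod 7), P does NOT lie on the curve.


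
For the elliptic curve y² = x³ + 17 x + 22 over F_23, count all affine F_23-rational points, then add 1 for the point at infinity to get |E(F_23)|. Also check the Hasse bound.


Affine points = {(2, 8), (2, 15), (3, 10), (3, 13), (4, 4), (4, 19), (5, 5), (5, 18), (6, 8), (6, 15), (7, 1), (7, 22), (8, 7), (8, 16), (13, 5), (13, 18), (15, 8), (15, 15), (17, 7), (17, 16), (20, 6), (20, 17), (21, 7), (21, 16), (22, 2), (22, 21)}; affine count = 26; |E(F_23)| = 27.

Discriminant check: Δ ∝ 4a³ + 27b² = 4·17³ + 27·22² = 4·4913 + 27·484 ≡ 14 (mod 23). Nonzero ⇒ E is nonsingular.
For each x ∈ F_23, compute rhs = x³ + 17·x + 22 mod 23, then count y ∈ F_23 with y² ≡ rhs.
  x = 0: rhs = 22, matching y values: none (0 points).
  x = 1: rhs = 17, matching y values: none (0 points).
  x = 2: rhs = 18, matching y values: 8, 15 (2 points).
  x = 3: rhs = 8, matching y values: 10, 13 (2 points).
  x = 4: rhs = 16, matching y values: 4, 19 (2 points).
  x = 5: rhs = 2, matching y values: 5, 18 (2 points).
  x = 6: rhs = 18, matching y values: 8, 15 (2 points).
  x = 7: rhs = 1, matching y values: 1, 22 (2 points).
  x = 8: rhs = 3, matching y values: 7, 16 (2 points).
  x = 9: rhs = 7, matching y values: none (0 points).
  x = 10: rhs = 19, matching y values: none (0 points).
  x = 11: rhs = 22, matching y values: none (0 points).
  x = 12: rhs = 22, matching y values: none (0 points).
  x = 13: rhs = 2, matching y values: 5, 18 (2 points).
  x = 14: rhs = 14, matching y values: none (0 points).
  x = 15: rhs = 18, matching y values: 8, 15 (2 points).
  x = 16: rhs = 20, matching y values: none (0 points).
  x = 17: rhs = 3, matching y values: 7, 16 (2 points).
  x = 18: rhs = 19, matching y values: none (0 points).
  x = 19: rhs = 5, matching y values: none (0 points).
  x = 20: rhs = 13, matching y values: 6, 17 (2 points).
  x = 21: rhs = 3, matching y values: 7, 16 (2 points).
  x = 22: rhs = 4, matching y values: 2, 21 (2 points).
Total affine count: 26.
Full point count |E(F_23)| = 26 + 1 = 27.
Hasse bound: |27 − (23+1)| = |3| = 3 ≤ 2√23 ≈ 9.5917 ✓.


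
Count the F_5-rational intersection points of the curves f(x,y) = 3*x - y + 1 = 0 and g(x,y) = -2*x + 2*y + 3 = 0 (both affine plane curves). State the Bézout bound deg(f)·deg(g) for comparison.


Common zeros: {(0, 1)}; count = 1; Bézout bound = 1.

deg(f) = 1, deg(g) = 1, so Bézout bound = 1.
Scan x ∈ F_5. For each x, list the y ∈ F_5 with f(x, y) ≡ 0 and those with g(x, y) ≡ 0 (mod 5); the common zeros in that column are the intersection.
  x = 0: f ≡ 0 at y ∈ {1}; g ≡ 0 at y ∈ {1}; common: {1}.
  x = 1: f ≡ 0 at y ∈ {4}; g ≡ 0 at y ∈ {2}; common: ∅.
  x = 2: f ≡ 0 at y ∈ {2}; g ≡ 0 at y ∈ {3}; common: ∅.
  x = 3: f ≡ 0 at y ∈ {0}; g ≡ 0 at y ∈ {4}; common: ∅.
  x = 4: f ≡ 0 at y ∈ {3}; g ≡ 0 at y ∈ {0}; common: ∅.
Collecting: common zeros = {(0, 1)}, so the count is 1.
Comparison with the Bézout bound: 1 ≤ 1 = deg(f)·deg(g), as expected for curves with no common component (the bound is attained).


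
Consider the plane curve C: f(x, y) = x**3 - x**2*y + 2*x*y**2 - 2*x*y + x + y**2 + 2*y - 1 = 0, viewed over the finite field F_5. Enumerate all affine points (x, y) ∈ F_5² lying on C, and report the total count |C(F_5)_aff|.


Affine F_5-points: {(1, 3), (1, 4), (2, 4)}; count = 3.

For each of the 25 pairs (x, y) ∈ F_5², evaluate f(x, y) mod 5. Record the zeros.
  x = 0: [0↦4, 1↦2, 2↦2, 3↦4, 4↦3]  zeros at y ∈ ∅
  x = 1: [0↦1, 1↦3, 2↦1, 3↦0, 4↦0]  zeros at y ∈ {3, 4}
  x = 2: [0↦4, 1↦3, 2↦2, 3↦1, 4↦0]  zeros at y ∈ {4}
  x = 3: [0↦4, 1↦3, 2↦1, 3↦3, 4↦4]  zeros at y ∈ ∅
  x = 4: [0↦2, 1↦4, 2↦4, 3↦2, 4↦3]  zeros at y ∈ ∅
Collecting zeros: affine points = {(1, 3), (1, 4), (2, 4)}.
Total count |C(F_5)_aff| = 3.


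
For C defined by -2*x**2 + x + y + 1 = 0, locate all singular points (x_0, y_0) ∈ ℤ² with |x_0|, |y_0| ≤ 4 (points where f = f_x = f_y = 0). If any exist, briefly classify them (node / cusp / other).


No singular points in the scanned grid; C is smooth there.

Compute partial derivatives:
  f_x = 1 - 4*x.
  f_y = 1.
f_y = 1 is a nonzero constant, so f_y never vanishes: no point (x, y) can satisfy f = f_x = f_y = 0. In particular no (x, y) ∈ {−4, ..., 4}² is singular; the curve is smooth.


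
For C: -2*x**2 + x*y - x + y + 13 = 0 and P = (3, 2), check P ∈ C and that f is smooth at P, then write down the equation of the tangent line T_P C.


Tangent line at P: -11*x + 4*y + 25 = 0.

Step 1: f(3, 2) = 0, so P lies on C.
Step 2: partial derivatives
  f_x(x, y) = -4*x + y - 1, f_y(x, y) = x + 1.
  f_x(P) = -11, f_y(P) = 4 (gradient nonzero, so P is smooth).
Step 3: tangent line at P: -11·(x − 3) + 4·(y − 2) = 0.
Expanding: -11*x + 4*y + 25 = 0.


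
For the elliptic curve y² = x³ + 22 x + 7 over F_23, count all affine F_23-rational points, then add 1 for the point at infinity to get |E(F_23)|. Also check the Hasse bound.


Affine points = {(2, 6), (2, 17), (3, 10), (3, 13), (5, 9), (5, 14), (10, 10), (10, 13), (11, 4), (11, 19), (13, 11), (13, 12), (14, 0), (15, 3), (15, 20), (16, 4), (16, 19), (17, 2), (17, 21), (18, 5), (18, 18), (19, 4), (19, 19), (20, 11), (20, 12), (21, 1), (21, 22)}; affine count = 27; |E(F_23)| = 28.

Discriminant check: Δ ∝ 4a³ + 27b² = 4·22³ + 27·7² = 4·10648 + 27·49 ≡ 8 (mod 23). Nonzero ⇒ E is nonsingular.
For each x ∈ F_23, compute rhs = x³ + 22·x + 7 mod 23, then count y ∈ F_23 with y² ≡ rhs.
  x = 0: rhs = 7, matching y values: none (0 points).
  x = 1: rhs = 7, matching y values: none (0 points).
  x = 2: rhs = 13, matching y values: 6, 17 (2 points).
  x = 3: rhs = 8, matching y values: 10, 13 (2 points).
  x = 4: rhs = 21, matching y values: none (0 points).
  x = 5: rhs = 12, matching y values: 9, 14 (2 points).
  x = 6: rhs = 10, matching y values: none (0 points).
  x = 7: rhs = 21, matching y values: none (0 points).
  x = 8: rhs = 5, matching y values: none (0 points).
  x = 9: rhs = 14, matching y values: none (0 points).
  x = 10: rhs = 8, matching y values: 10, 13 (2 points).
  x = 11: rhs = 16, matching y values: 4, 19 (2 points).
  x = 12: rhs = 21, matching y values: none (0 points).
  x = 13: rhs = 6, matching y values: 11, 12 (2 points).
  x = 14: rhs = 0, matching y values: 0 (1 points).
  x = 15: rhs = 9, matching y values: 3, 20 (2 points).
  x = 16: rhs = 16, matching y values: 4, 19 (2 points).
  x = 17: rhs = 4, matching y values: 2, 21 (2 points).
  x = 18: rhs = 2, matching y values: 5, 18 (2 points).
  x = 19: rhs = 16, matching y values: 4, 19 (2 points).
  x = 20: rhs = 6, matching y values: 11, 12 (2 points).
  x = 21: rhs = 1, matching y values: 1, 22 (2 points).
  x = 22: rhs = 7, matching y values: none (0 points).
Total affine count: 27.
Full point count |E(F_23)| = 27 + 1 = 28.
Hasse bound: |28 − (23+1)| = |4| = 4 ≤ 2√23 ≈ 9.5917 ✓.


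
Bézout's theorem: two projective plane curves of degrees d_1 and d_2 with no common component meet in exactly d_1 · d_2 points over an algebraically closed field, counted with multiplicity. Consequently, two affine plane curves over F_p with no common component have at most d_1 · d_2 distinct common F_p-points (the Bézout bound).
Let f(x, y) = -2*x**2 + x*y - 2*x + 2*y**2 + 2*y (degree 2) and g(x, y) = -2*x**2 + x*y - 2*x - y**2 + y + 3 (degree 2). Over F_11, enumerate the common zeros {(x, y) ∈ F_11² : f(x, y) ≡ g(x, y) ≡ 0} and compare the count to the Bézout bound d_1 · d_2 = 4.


Common zeros: {(8, 5), (10, 5)}; count = 2; Bézout bound = 4.

deg(f) = 2, deg(g) = 2, so Bézout bound = 4.
Scan x ∈ F_11. For each x, list the y ∈ F_11 with f(x, y) ≡ 0 and those with g(x, y) ≡ 0 (mod 11); the common zeros in that column are the intersection.
  x = 0: f ≡ 0 at y ∈ {0, 10}; g ≡ 0 at y ∈ ∅; common: ∅.
  x = 1: f ≡ 0 at y ∈ ∅; g ≡ 0 at y ∈ {1}; common: ∅.
  x = 2: f ≡ 0 at y ∈ ∅; g ≡ 0 at y ∈ ∅; common: ∅.
  x = 3: f ≡ 0 at y ∈ ∅; g ≡ 0 at y ∈ {6, 9}; common: ∅.
  x = 4: f ≡ 0 at y ∈ {9, 10}; g ≡ 0 at y ∈ {1, 4}; common: ∅.
  x = 5: f ≡ 0 at y ∈ {4, 9}; g ≡ 0 at y ∈ ∅; common: ∅.
  x = 6: f ≡ 0 at y ∈ ∅; g ≡ 0 at y ∈ {9}; common: ∅.
  x = 7: f ≡ 0 at y ∈ {4, 8}; g ≡ 0 at y ∈ ∅; common: ∅.
  x = 8: f ≡ 0 at y ∈ {1, 5}; g ≡ 0 at y ∈ {4, 5}; common: {5}.
  x = 9: f ≡ 0 at y ∈ ∅; g ≡ 0 at y ∈ ∅; common: ∅.
  x = 10: f ≡ 0 at y ∈ {0, 5}; g ≡ 0 at y ∈ {5, 6}; common: {5}.
Collecting: common zeros = {(8, 5), (10, 5)}, so the count is 2.
Comparison with the Bézout bound: 2 ≤ 4 = deg(f)·deg(g), as expected for curves with no common component (the affine F_11-count falls short of the bound because intersections may lie at infinity, over extension fields, or carry multiplicity).


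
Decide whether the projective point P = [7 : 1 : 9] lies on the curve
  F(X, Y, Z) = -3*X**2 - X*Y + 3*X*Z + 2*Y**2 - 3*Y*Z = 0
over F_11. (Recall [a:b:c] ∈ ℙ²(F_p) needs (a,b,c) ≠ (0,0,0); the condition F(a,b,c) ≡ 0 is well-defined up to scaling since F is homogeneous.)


F(7,1,9) ≡ 10 (mod 11); P is NOT on the curve.

Evaluate F(7, 1, 9) term-by-term (mod 11).
  -3*X**2 ↦ -3·49·1·1 = -147
  -X*Y ↦ -1·7·1·1 = -7
  3*X*Z ↦ 3·7·1·9 = 189
  2*Y**2 ↦ 2·1·1·1 = 2
  -3*Y*Z ↦ -3·1·1·9 = -27
Sum: F(7, 1, 9) = (-147) + (-7) + (189) + (2) + (-27) = 10.
Reducing mod 11: 10 ≡ 10 (mod 11).
Since F(a, b, c) ≡ 10 ≠ 0 (mod 11), P does NOT lie on the curve.


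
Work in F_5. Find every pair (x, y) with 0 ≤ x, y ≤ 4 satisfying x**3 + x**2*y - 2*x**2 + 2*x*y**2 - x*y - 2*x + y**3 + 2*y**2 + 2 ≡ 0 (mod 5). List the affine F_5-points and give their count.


Affine F_5-points: {(0, 1), (2, 3), (3, 0), (3, 1)}; count = 4.

For each of the 25 pairs (x, y) ∈ F_5², evaluate f(x, y) mod 5. Record the zeros.
  x = 0: [0↦2, 1↦0, 2↦3, 3↦2, 4↦3]  zeros at y ∈ {1}
  x = 1: [0↦4, 1↦4, 2↦3, 3↦2, 4↦2]  zeros at y ∈ ∅
  x = 2: [0↦3, 1↦2, 2↦4, 3↦0, 4↦1]  zeros at y ∈ {3}
  x = 3: [0↦0, 1↦0, 2↦2, 3↦2, 4↦1]  zeros at y ∈ {0, 1}
  x = 4: [0↦1, 1↦4, 2↦3, 3↦4, 4↦3]  zeros at y ∈ ∅
Collecting zeros: affine points = {(0, 1), (2, 3), (3, 0), (3, 1)}.
Total count |C(F_5)_aff| = 4.


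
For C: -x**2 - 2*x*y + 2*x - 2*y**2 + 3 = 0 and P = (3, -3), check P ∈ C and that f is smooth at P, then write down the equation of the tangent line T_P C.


Tangent line at P: 2*x + 6*y + 12 = 0.

Step 1: f(3, -3) = 0, so P lies on C.
Step 2: partial derivatives
  f_x(x, y) = -2*x - 2*y + 2, f_y(x, y) = -2*x - 4*y.
  f_x(P) = 2, f_y(P) = 6 (gradient nonzero, so P is smooth).
Step 3: tangent line at P: 2·(x − 3) + 6·(y − -3) = 0.
Expanding: 2*x + 6*y + 12 = 0.


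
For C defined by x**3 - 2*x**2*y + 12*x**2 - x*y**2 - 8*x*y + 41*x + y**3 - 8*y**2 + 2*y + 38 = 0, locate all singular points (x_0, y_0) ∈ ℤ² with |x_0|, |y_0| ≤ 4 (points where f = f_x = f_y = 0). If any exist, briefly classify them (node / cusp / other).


Singular points: {(-3, 2)}; classification: node.

Compute partial derivatives:
  f_x = 3*x**2 - 4*x*y + 24*x - y**2 - 8*y + 41.
  f_y = -2*x**2 - 2*x*y - 8*x + 3*y**2 - 16*y + 2.
Scan x_0 ∈ {−4, ..., 4}. For each x_0, f_y(x_0, y) is a polynomial in y; find its integer roots y ∈ {−4, ..., 4}, then test f_x and f at those candidates.
  x = -4: f_y(-4, y) = 3*y**2 - 8*y + 2; no integer root y with |y| ≤ 4.
  x = -3: f_y(-3, y) = 3*y**2 - 10*y + 8; vanishes at y ∈ {2}. (-3, 2): f_x = 0, f = 0 — SINGULAR.
  x = -2: f_y(-2, y) = 3*y**2 - 12*y + 10; no integer root y with |y| ≤ 4.
  x = -1: f_y(-1, y) = 3*y**2 - 14*y + 8; vanishes at y ∈ {4}. (-1, 4): f_x = -12 ≠ 0.
  x = 0: f_y(0, y) = 3*y**2 - 16*y + 2; no integer root y with |y| ≤ 4.
  x = 1: f_y(1, y) = 3*y**2 - 18*y - 8; no integer root y with |y| ≤ 4.
  x = 2: f_y(2, y) = 3*y**2 - 20*y - 22; no integer root y with |y| ≤ 4.
  x = 3: f_y(3, y) = 3*y**2 - 22*y - 40; no integer root y with |y| ≤ 4.
  x = 4: f_y(4, y) = 3*y**2 - 24*y - 62; no integer root y with |y| ≤ 4.
Only singular point on the grid: (-3, 2).
Classify: substitute x = -3 + u, y = 2 + v and expand: f = u**3 - 2*u**2*v - u**2 - u*v**2 + v**3 + v**2.
No constant or linear terms (consistent with a singular point). Quadratic part: -u**2 + v**2. Cubic part: u**3 - 2*u**2*v - u*v**2 + v**3.
The quadratic part v**2 - u**2 = (v − u)(v + u) splits into two distinct linear factors, so there are two distinct tangent lines y − 2 = ±(x − -3) — this is a node (ordinary double point).
Classification: node.


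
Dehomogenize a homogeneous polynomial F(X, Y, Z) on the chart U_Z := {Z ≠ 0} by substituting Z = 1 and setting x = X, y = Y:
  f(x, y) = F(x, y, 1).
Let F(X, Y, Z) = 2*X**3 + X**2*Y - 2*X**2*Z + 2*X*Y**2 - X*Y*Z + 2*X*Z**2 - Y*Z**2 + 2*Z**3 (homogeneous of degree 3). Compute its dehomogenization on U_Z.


f(x, y) = 2*x**3 + x**2*y - 2*x**2 + 2*x*y**2 - x*y + 2*x - y + 2

On U_Z we set Z = 1. Each monomial c·X^i·Y^j·Z^k in F becomes c·x^i·y^j·1^k = c·x^i·y^j.
Substituting Z = 1: F(X, Y, 1) = 2*x**3 + x**2*y - 2*x**2 + 2*x*y**2 - x*y + 2*x - y + 2.
Note: deg(f) ≤ deg(F) = 3; strict inequality happens when F is divisible by Z (lost terms).


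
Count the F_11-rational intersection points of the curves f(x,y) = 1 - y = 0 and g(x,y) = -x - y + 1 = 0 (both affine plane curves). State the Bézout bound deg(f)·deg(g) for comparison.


Common zeros: {(0, 1)}; count = 1; Bézout bound = 1.

deg(f) = 1, deg(g) = 1, so Bézout bound = 1.
Scan x ∈ F_11. For each x, list the y ∈ F_11 with f(x, y) ≡ 0 and those with g(x, y) ≡ 0 (mod 11); the common zeros in that column are the intersection.
  x = 0: f ≡ 0 at y ∈ {1}; g ≡ 0 at y ∈ {1}; common: {1}.
  x = 1: f ≡ 0 at y ∈ {1}; g ≡ 0 at y ∈ {0}; common: ∅.
  x = 2: f ≡ 0 at y ∈ {1}; g ≡ 0 at y ∈ {10}; common: ∅.
  x = 3: f ≡ 0 at y ∈ {1}; g ≡ 0 at y ∈ {9}; common: ∅.
  x = 4: f ≡ 0 at y ∈ {1}; g ≡ 0 at y ∈ {8}; common: ∅.
  x = 5: f ≡ 0 at y ∈ {1}; g ≡ 0 at y ∈ {7}; common: ∅.
  x = 6: f ≡ 0 at y ∈ {1}; g ≡ 0 at y ∈ {6}; common: ∅.
  x = 7: f ≡ 0 at y ∈ {1}; g ≡ 0 at y ∈ {5}; common: ∅.
  x = 8: f ≡ 0 at y ∈ {1}; g ≡ 0 at y ∈ {4}; common: ∅.
  x = 9: f ≡ 0 at y ∈ {1}; g ≡ 0 at y ∈ {3}; common: ∅.
  x = 10: f ≡ 0 at y ∈ {1}; g ≡ 0 at y ∈ {2}; common: ∅.
Collecting: common zeros = {(0, 1)}, so the count is 1.
Comparison with the Bézout bound: 1 ≤ 1 = deg(f)·deg(g), as expected for curves with no common component (the bound is attained).


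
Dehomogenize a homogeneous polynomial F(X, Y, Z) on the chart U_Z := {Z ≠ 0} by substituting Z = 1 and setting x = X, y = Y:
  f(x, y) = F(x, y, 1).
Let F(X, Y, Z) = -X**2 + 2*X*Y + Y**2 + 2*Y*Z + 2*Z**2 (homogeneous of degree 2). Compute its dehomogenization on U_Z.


f(x, y) = -x**2 + 2*x*y + y**2 + 2*y + 2

On U_Z we set Z = 1. Each monomial c·X^i·Y^j·Z^k in F becomes c·x^i·y^j·1^k = c·x^i·y^j.
Substituting Z = 1: F(X, Y, 1) = -x**2 + 2*x*y + y**2 + 2*y + 2.
Note: deg(f) ≤ deg(F) = 2; strict inequality happens when F is divisible by Z (lost terms).


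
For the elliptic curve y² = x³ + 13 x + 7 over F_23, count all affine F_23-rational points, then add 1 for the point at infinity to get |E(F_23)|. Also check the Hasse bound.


Affine points = {(2, 8), (2, 15), (3, 2), (3, 21), (4, 10), (4, 13), (5, 6), (5, 17), (6, 5), (6, 18), (7, 2), (7, 21), (8, 5), (8, 18), (9, 5), (9, 18), (11, 3), (11, 20), (13, 2), (13, 21), (14, 9), (14, 14), (15, 9), (15, 14), (17, 9), (17, 14), (18, 1), (18, 22), (19, 11), (19, 12), (22, 4), (22, 19)}; affine count = 32; |E(F_23)| = 33.

Discriminant check: Δ ∝ 4a³ + 27b² = 4·13³ + 27·7² = 4·2197 + 27·49 ≡ 14 (mod 23). Nonzero ⇒ E is nonsingular.
For each x ∈ F_23, compute rhs = x³ + 13·x + 7 mod 23, then count y ∈ F_23 with y² ≡ rhs.
  x = 0: rhs = 7, matching y values: none (0 points).
  x = 1: rhs = 21, matching y values: none (0 points).
  x = 2: rhs = 18, matching y values: 8, 15 (2 points).
  x = 3: rhs = 4, matching y values: 2, 21 (2 points).
  x = 4: rhs = 8, matching y values: 10, 13 (2 points).
  x = 5: rhs = 13, matching y values: 6, 17 (2 points).
  x = 6: rhs = 2, matching y values: 5, 18 (2 points).
  x = 7: rhs = 4, matching y values: 2, 21 (2 points).
  x = 8: rhs = 2, matching y values: 5, 18 (2 points).
  x = 9: rhs = 2, matching y values: 5, 18 (2 points).
  x = 10: rhs = 10, matching y values: none (0 points).
  x = 11: rhs = 9, matching y values: 3, 20 (2 points).
  x = 12: rhs = 5, matching y values: none (0 points).
  x = 13: rhs = 4, matching y values: 2, 21 (2 points).
  x = 14: rhs = 12, matching y values: 9, 14 (2 points).
  x = 15: rhs = 12, matching y values: 9, 14 (2 points).
  x = 16: rhs = 10, matching y values: none (0 points).
  x = 17: rhs = 12, matching y values: 9, 14 (2 points).
  x = 18: rhs = 1, matching y values: 1, 22 (2 points).
  x = 19: rhs = 6, matching y values: 11, 12 (2 points).
  x = 20: rhs = 10, matching y values: none (0 points).
  x = 21: rhs = 19, matching y values: none (0 points).
  x = 22: rhs = 16, matching y values: 4, 19 (2 points).
Total affine count: 32.
Full point count |E(F_23)| = 32 + 1 = 33.
Hasse bound: |33 − (23+1)| = |9| = 9 ≤ 2√23 ≈ 9.5917 ✓.


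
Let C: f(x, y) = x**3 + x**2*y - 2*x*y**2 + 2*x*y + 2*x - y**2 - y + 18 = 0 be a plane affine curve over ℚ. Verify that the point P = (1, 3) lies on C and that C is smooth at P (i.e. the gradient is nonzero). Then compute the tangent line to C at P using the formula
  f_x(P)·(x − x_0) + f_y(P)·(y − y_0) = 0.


Tangent line at P: -x - 16*y + 49 = 0.

Step 1: f(1, 3) = 0, so P lies on C.
Step 2: partial derivatives
  f_x(x, y) = 3*x**2 + 2*x*y - 2*y**2 + 2*y + 2, f_y(x, y) = x**2 - 4*x*y + 2*x - 2*y - 1.
  f_x(P) = -1, f_y(P) = -16 (gradient nonzero, so P is smooth).
Step 3: tangent line at P: -1·(x − 1) + -16·(y − 3) = 0.
Expanding: -x - 16*y + 49 = 0.


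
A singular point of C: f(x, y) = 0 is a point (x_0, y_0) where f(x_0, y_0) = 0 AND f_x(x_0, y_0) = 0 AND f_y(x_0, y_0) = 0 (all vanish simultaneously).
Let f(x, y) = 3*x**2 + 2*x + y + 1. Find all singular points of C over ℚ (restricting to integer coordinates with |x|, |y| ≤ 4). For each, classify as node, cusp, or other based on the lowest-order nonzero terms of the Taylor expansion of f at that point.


No singular points in the scanned grid; C is smooth there.

Compute partial derivatives:
  f_x = 6*x + 2.
  f_y = 1.
f_y = 1 is a nonzero constant, so f_y never vanishes: no point (x, y) can satisfy f = f_x = f_y = 0. In particular no (x, y) ∈ {−4, ..., 4}² is singular; the curve is smooth.


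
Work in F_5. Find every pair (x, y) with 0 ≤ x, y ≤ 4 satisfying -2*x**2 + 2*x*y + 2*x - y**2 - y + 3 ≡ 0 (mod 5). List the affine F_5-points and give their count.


Affine F_5-points: {(2, 4), (3, 1), (3, 4), (4, 1)}; count = 4.

For each of the 25 pairs (x, y) ∈ F_5², evaluate f(x, y) mod 5. Record the zeros.
  x = 0: [0↦3, 1↦1, 2↦2, 3↦1, 4↦3]  zeros at y ∈ ∅
  x = 1: [0↦3, 1↦3, 2↦1, 3↦2, 4↦1]  zeros at y ∈ ∅
  x = 2: [0↦4, 1↦1, 2↦1, 3↦4, 4↦0]  zeros at y ∈ {4}
  x = 3: [0↦1, 1↦0, 2↦2, 3↦2, 4↦0]  zeros at y ∈ {1, 4}
  x = 4: [0↦4, 1↦0, 2↦4, 3↦1, 4↦1]  zeros at y ∈ {1}
Collecting zeros: affine points = {(2, 4), (3, 1), (3, 4), (4, 1)}.
Total count |C(F_5)_aff| = 4.


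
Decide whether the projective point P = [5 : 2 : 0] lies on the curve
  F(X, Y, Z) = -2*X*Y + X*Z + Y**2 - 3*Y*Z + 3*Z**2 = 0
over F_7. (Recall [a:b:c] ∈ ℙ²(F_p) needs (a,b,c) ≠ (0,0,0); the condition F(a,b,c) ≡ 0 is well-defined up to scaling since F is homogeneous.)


F(5,2,0) ≡ 5 (mod 7); P is NOT on the curve.

Evaluate F(5, 2, 0) term-by-term (mod 7).
  -2*X*Y ↦ -2·5·2·1 = -20
  X*Z ↦ 1·5·1·0 = 0
  Y**2 ↦ 1·1·4·1 = 4
  -3*Y*Z ↦ -3·1·2·0 = 0
  3*Z**2 ↦ 3·1·1·0 = 0
Sum: F(5, 2, 0) = (-20) + (0) + (4) + (0) + (0) = -16.
Reducing mod 7: -16 ≡ 5 (mod 7).
Since F(a, b, c) ≡ 5 ≠ 0 (mod 7), P does NOT lie on the curve.


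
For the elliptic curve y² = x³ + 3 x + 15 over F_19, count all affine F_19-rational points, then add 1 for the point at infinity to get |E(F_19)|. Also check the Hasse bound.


Affine points = {(1, 0), (8, 0), (9, 7), (9, 12), (10, 0), (11, 7), (11, 12), (13, 3), (13, 16), (16, 6), (16, 13), (17, 1), (17, 18), (18, 7), (18, 12)}; affine count = 15; |E(F_19)| = 16.

Discriminant check: Δ ∝ 4a³ + 27b² = 4·3³ + 27·15² = 4·27 + 27·225 ≡ 8 (mod 19). Nonzero ⇒ E is nonsingular.
For each x ∈ F_19, compute rhs = x³ + 3·x + 15 mod 19, then count y ∈ F_19 with y² ≡ rhs.
  x = 0: rhs = 15, matching y values: none (0 points).
  x = 1: rhs = 0, matching y values: 0 (1 points).
  x = 2: rhs = 10, matching y values: none (0 points).
  x = 3: rhs = 13, matching y values: none (0 points).
  x = 4: rhs = 15, matching y values: none (0 points).
  x = 5: rhs = 3, matching y values: none (0 points).
  x = 6: rhs = 2, matching y values: none (0 points).
  x = 7: rhs = 18, matching y values: none (0 points).
  x = 8: rhs = 0, matching y values: 0 (1 points).
  x = 9: rhs = 11, matching y values: 7, 12 (2 points).
  x = 10: rhs = 0, matching y values: 0 (1 points).
  x = 11: rhs = 11, matching y values: 7, 12 (2 points).
  x = 12: rhs = 12, matching y values: none (0 points).
  x = 13: rhs = 9, matching y values: 3, 16 (2 points).
  x = 14: rhs = 8, matching y values: none (0 points).
  x = 15: rhs = 15, matching y values: none (0 points).
  x = 16: rhs = 17, matching y values: 6, 13 (2 points).
  x = 17: rhs = 1, matching y values: 1, 18 (2 points).
  x = 18: rhs = 11, matching y values: 7, 12 (2 points).
Total affine count: 15.
Full point count |E(F_19)| = 15 + 1 = 16.
Hasse bound: |16 − (19+1)| = |-4| = 4 ≤ 2√19 ≈ 8.7178 ✓.


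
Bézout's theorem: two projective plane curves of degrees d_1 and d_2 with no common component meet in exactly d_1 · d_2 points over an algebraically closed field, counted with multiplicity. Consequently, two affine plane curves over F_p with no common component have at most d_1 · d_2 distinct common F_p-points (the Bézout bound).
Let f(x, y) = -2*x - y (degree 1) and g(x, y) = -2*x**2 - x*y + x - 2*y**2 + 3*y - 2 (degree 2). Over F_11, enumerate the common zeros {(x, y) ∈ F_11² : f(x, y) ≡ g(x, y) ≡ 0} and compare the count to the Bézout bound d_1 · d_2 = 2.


Common zeros: {(2, 7), (7, 8)}; count = 2; Bézout bound = 2.

deg(f) = 1, deg(g) = 2, so Bézout bound = 2.
Scan x ∈ F_11. For each x, list the y ∈ F_11 with f(x, y) ≡ 0 and those with g(x, y) ≡ 0 (mod 11); the common zeros in that column are the intersection.
  x = 0: f ≡ 0 at y ∈ {0}; g ≡ 0 at y ∈ {3, 4}; common: ∅.
  x = 1: f ≡ 0 at y ∈ {9}; g ≡ 0 at y ∈ ∅; common: ∅.
  x = 2: f ≡ 0 at y ∈ {7}; g ≡ 0 at y ∈ {7, 10}; common: {7}.
  x = 3: f ≡ 0 at y ∈ {5}; g ≡ 0 at y ∈ ∅; common: ∅.
  x = 4: f ≡ 0 at y ∈ {3}; g ≡ 0 at y ∈ {1, 4}; common: ∅.
  x = 5: f ≡ 0 at y ∈ {1}; g ≡ 0 at y ∈ ∅; common: ∅.
  x = 6: f ≡ 0 at y ∈ {10}; g ≡ 0 at y ∈ {7, 8}; common: ∅.
  x = 7: f ≡ 0 at y ∈ {8}; g ≡ 0 at y ∈ {1, 8}; common: {8}.
  x = 8: f ≡ 0 at y ∈ {6}; g ≡ 0 at y ∈ ∅; common: ∅.
  x = 9: f ≡ 0 at y ∈ {4}; g ≡ 0 at y ∈ ∅; common: ∅.
  x = 10: f ≡ 0 at y ∈ {2}; g ≡ 0 at y ∈ {3, 10}; common: ∅.
Collecting: common zeros = {(2, 7), (7, 8)}, so the count is 2.
Comparison with the Bézout bound: 2 ≤ 2 = deg(f)·deg(g), as expected for curves with no common component (the bound is attained).


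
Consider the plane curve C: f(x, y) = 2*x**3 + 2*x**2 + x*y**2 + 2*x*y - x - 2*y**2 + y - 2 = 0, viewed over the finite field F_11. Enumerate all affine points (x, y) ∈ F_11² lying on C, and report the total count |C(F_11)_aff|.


Affine F_11-points: {(2, 7), (3, 7), (3, 8), (4, 0), (4, 1), (5, 4), (5, 7), (7, 2), (7, 6), (10, 9)}; count = 10.

For each of the 121 pairs (x, y) ∈ F_11², evaluate f(x, y) mod 11. Record the zeros.
  x = 0: [0↦9, 1↦8, 2↦3, 3↦5, 4↦3, 5↦8, 6↦9, 7↦6, 8↦10, 9↦10, 10↦6]  zeros at y ∈ ∅
  x = 1: [0↦1, 1↦3, 2↦3, 3↦1, 4↦8, 5↦2, 6↦5, 7↦6, 8↦5, 9↦2, 10↦8]  zeros at y ∈ ∅
  x = 2: [0↦9, 1↦3, 2↦8, 3↦2, 4↦7, 5↦1, 6↦6, 7↦0, 8↦5, 9↦10, 10↦4]  zeros at y ∈ {7}
  x = 3: [0↦1, 1↦9, 2↦8, 3↦9, 4↦1, 5↦6, 6↦2, 7↦0, 8↦0, 9↦2, 10↦6]  zeros at y ∈ {7, 8}
  x = 4: [0↦0, 1↦0, 2↦4, 3↦1, 4↦2, 5↦7, 6↦5, 7↦7, 8↦2, 9↦1, 10↦4]  zeros at y ∈ {0, 1}
  x = 5: [0↦7, 1↦10, 2↦8, 3↦1, 4↦0, 5↦5, 6↦5, 7↦0, 8↦1, 9↦8, 10↦10]  zeros at y ∈ {4, 7}
  x = 6: [0↦1, 1↦7, 2↦10, 3↦10, 4↦7, 5↦1, 6↦3, 7↦2, 8↦9, 9↦2, 10↦3]  zeros at y ∈ ∅
  x = 7: [0↦5, 1↦3, 2↦0, 3↦7, 4↦2, 5↦7, 6↦0, 7↦3, 8↦5, 9↦6, 10↦6]  zeros at y ∈ {2, 6}
  x = 8: [0↦9, 1↦10, 2↦1, 3↦4, 4↦8, 5↦2, 6↦8, 7↦4, 8↦1, 9↦10, 10↦9]  zeros at y ∈ ∅
  x = 9: [0↦3, 1↦7, 2↦3, 3↦2, 4↦4, 5↦9, 6↦6, 7↦6, 8↦9, 9↦4, 10↦2]  zeros at y ∈ ∅
  x = 10: [0↦10, 1↦6, 2↦7, 3↦2, 4↦2, 5↦7, 6↦6, 7↦10, 8↦8, 9↦0, 10↦8]  zeros at y ∈ {9}
Collecting zeros: affine points = {(2, 7), (3, 7), (3, 8), (4, 0), (4, 1), (5, 4), (5, 7), (7, 2), (7, 6), (10, 9)}.
Total count |C(F_11)_aff| = 10.


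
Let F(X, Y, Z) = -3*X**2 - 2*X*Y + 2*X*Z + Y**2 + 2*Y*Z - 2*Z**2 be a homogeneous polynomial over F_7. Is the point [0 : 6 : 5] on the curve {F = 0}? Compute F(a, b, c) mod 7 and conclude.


F(0,6,5) ≡ 4 (mod 7); P is NOT on the curve.

Evaluate F(0, 6, 5) term-by-term (mod 7).
  -3*X**2 ↦ -3·0·1·1 = 0
  -2*X*Y ↦ -2·0·6·1 = 0
  2*X*Z ↦ 2·0·1·5 = 0
  Y**2 ↦ 1·1·36·1 = 36
  2*Y*Z ↦ 2·1·6·5 = 60
  -2*Z**2 ↦ -2·1·1·25 = -50
Sum: F(0, 6, 5) = (0) + (0) + (0) + (36) + (60) + (-50) = 46.
Reducing mod 7: 46 ≡ 4 (mod 7).
Since F(a, b, c) ≡ 4 ≠ 0 (mod 7), P does NOT lie on the curve.


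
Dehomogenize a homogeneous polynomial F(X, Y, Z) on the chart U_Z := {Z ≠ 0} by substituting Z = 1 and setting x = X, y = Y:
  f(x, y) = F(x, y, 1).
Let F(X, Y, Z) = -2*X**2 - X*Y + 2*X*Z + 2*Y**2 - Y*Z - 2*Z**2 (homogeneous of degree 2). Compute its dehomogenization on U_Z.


f(x, y) = -2*x**2 - x*y + 2*x + 2*y**2 - y - 2

On U_Z we set Z = 1. Each monomial c·X^i·Y^j·Z^k in F becomes c·x^i·y^j·1^k = c·x^i·y^j.
Substituting Z = 1: F(X, Y, 1) = -2*x**2 - x*y + 2*x + 2*y**2 - y - 2.
Note: deg(f) ≤ deg(F) = 2; strict inequality happens when F is divisible by Z (lost terms).


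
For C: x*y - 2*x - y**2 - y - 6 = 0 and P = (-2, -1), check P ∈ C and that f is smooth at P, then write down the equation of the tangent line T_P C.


Tangent line at P: -3*x - y - 7 = 0.

Step 1: f(-2, -1) = 0, so P lies on C.
Step 2: partial derivatives
  f_x(x, y) = y - 2, f_y(x, y) = x - 2*y - 1.
  f_x(P) = -3, f_y(P) = -1 (gradient nonzero, so P is smooth).
Step 3: tangent line at P: -3·(x − -2) + -1·(y − -1) = 0.
Expanding: -3*x - y - 7 = 0.


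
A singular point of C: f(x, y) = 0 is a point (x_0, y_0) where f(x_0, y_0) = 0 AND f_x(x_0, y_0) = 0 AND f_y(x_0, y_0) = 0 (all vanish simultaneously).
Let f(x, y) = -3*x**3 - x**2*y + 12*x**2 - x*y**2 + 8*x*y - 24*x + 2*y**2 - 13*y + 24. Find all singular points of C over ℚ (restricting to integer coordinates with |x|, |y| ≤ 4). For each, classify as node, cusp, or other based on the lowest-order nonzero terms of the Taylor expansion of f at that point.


Singular points: {(1, 3)}; classification: cusp.

Compute partial derivatives:
  f_x = -9*x**2 - 2*x*y + 24*x - y**2 + 8*y - 24.
  f_y = -x**2 - 2*x*y + 8*x + 4*y - 13.
Scan x_0 ∈ {−4, ..., 4}. For each x_0, f_y(x_0, y) is a polynomial in y; find its integer roots y ∈ {−4, ..., 4}, then test f_x and f at those candidates.
  x = -4: f_y(-4, y) = 12*y - 61; no integer root y with |y| ≤ 4.
  x = -3: f_y(-3, y) = 10*y - 46; no integer root y with |y| ≤ 4.
  x = -2: f_y(-2, y) = 8*y - 33; no integer root y with |y| ≤ 4.
  x = -1: f_y(-1, y) = 6*y - 22; no integer root y with |y| ≤ 4.
  x = 0: f_y(0, y) = 4*y - 13; no integer root y with |y| ≤ 4.
  x = 1: f_y(1, y) = 2*y - 6; vanishes at y ∈ {3}. (1, 3): f_x = 0, f = 0 — SINGULAR.
  x = 2: f_y(2, y) = -1; no integer root y with |y| ≤ 4.
  x = 3: f_y(3, y) = 2 - 2*y; vanishes at y ∈ {1}. (3, 1): f_x = -32 ≠ 0.
  x = 4: f_y(4, y) = 3 - 4*y; no integer root y with |y| ≤ 4.
Only singular point on the grid: (1, 3).
Classify: substitute x = 1 + u, y = 3 + v and expand: f = -3*u**3 - u**2*v - u*v**2 + v**2.
No constant or linear terms (consistent with a singular point). Quadratic part: v**2. Cubic part: -3*u**3 - u**2*v - u*v**2.
The quadratic part v**2 is a perfect square, so there is a single (double) tangent line v = 0, i.e. y = 3. Restricting the cubic part to that line (v = 0) leaves -3*u**3 ≠ 0, so f is not divisible by v and the branch is v² ≈ 3*u**3 to lowest order — this is a cusp.
Classification: cusp.


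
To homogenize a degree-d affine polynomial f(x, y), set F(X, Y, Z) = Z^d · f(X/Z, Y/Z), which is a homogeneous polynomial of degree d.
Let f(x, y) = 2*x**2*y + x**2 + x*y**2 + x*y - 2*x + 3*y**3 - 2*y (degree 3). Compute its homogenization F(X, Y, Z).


F(X, Y, Z) = 2*X**2*Y + X**2*Z + X*Y**2 + X*Y*Z - 2*X*Z**2 + 3*Y**3 - 2*Y*Z**2

deg(f) = 3.
Substitute x = X/Z, y = Y/Z into f, then multiply by Z^3.
  monomial 2·x^2·y^1 ↦ 2·X^2·Y^1·Z^0.
  monomial 1·x^2·y^0 ↦ 1·X^2·Y^0·Z^1.
  monomial 1·x^1·y^2 ↦ 1·X^1·Y^2·Z^0.
  monomial 1·x^1·y^1 ↦ 1·X^1·Y^1·Z^1.
  monomial -2·x^1·y^0 ↦ -2·X^1·Y^0·Z^2.
  monomial 3·x^0·y^3 ↦ 3·X^0·Y^3·Z^0.
  monomial -2·x^0·y^1 ↦ -2·X^0·Y^1·Z^2.
Collecting: F(X, Y, Z) = 2*X**2*Y + X**2*Z + X*Y**2 + X*Y*Z - 2*X*Z**2 + 3*Y**3 - 2*Y*Z**2.


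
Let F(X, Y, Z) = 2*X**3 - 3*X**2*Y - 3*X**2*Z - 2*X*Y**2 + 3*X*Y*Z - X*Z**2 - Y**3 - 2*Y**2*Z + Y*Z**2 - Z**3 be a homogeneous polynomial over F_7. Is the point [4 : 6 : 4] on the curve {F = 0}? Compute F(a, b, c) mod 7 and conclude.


F(4,6,4) ≡ 1 (mod 7); P is NOT on the curve.

Evaluate F(4, 6, 4) term-by-term (mod 7).
  2*X**3 ↦ 2·64·1·1 = 128
  -3*X**2*Y ↦ -3·16·6·1 = -288
  -3*X**2*Z ↦ -3·16·1·4 = -192
  -2*X*Y**2 ↦ -2·4·36·1 = -288
  3*X*Y*Z ↦ 3·4·6·4 = 288
  -X*Z**2 ↦ -1·4·1·16 = -64
  -Y**3 ↦ -1·1·216·1 = -216
  -2*Y**2*Z ↦ -2·1·36·4 = -288
  Y*Z**2 ↦ 1·1·6·16 = 96
  -Z**3 ↦ -1·1·1·64 = -64
Sum: F(4, 6, 4) = (128) + (-288) + (-192) + (-288) + (288) + (-64) + (-216) + (-288) + (96) + (-64) = -888.
Reducing mod 7: -888 ≡ 1 (mod 7).
Since F(a, b, c) ≡ 1 ≠ 0 (mod 7), P does NOT lie on the curve.


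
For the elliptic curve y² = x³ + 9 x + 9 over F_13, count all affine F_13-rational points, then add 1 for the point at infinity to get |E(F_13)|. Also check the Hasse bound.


Affine points = {(0, 3), (0, 10), (2, 3), (2, 10), (5, 6), (5, 7), (7, 5), (7, 8), (9, 0), (11, 3), (11, 10), (12, 5), (12, 8)}; affine count = 13; |E(F_13)| = 14.

Discriminant check: Δ ∝ 4a³ + 27b² = 4·9³ + 27·9² = 4·729 + 27·81 ≡ 7 (mod 13). Nonzero ⇒ E is nonsingular.
For each x ∈ F_13, compute rhs = x³ + 9·x + 9 mod 13, then count y ∈ F_13 with y² ≡ rhs.
  x = 0: rhs = 9, matching y values: 3, 10 (2 points).
  x = 1: rhs = 6, matching y values: none (0 points).
  x = 2: rhs = 9, matching y values: 3, 10 (2 points).
  x = 3: rhs = 11, matching y values: none (0 points).
  x = 4: rhs = 5, matching y values: none (0 points).
  x = 5: rhs = 10, matching y values: 6, 7 (2 points).
  x = 6: rhs = 6, matching y values: none (0 points).
  x = 7: rhs = 12, matching y values: 5, 8 (2 points).
  x = 8: rhs = 8, matching y values: none (0 points).
  x = 9: rhs = 0, matching y values: 0 (1 points).
  x = 10: rhs = 7, matching y values: none (0 points).
  x = 11: rhs = 9, matching y values: 3, 10 (2 points).
  x = 12: rhs = 12, matching y values: 5, 8 (2 points).
Total affine count: 13.
Full point count |E(F_13)| = 13 + 1 = 14.
Hasse bound: |14 − (13+1)| = |0| = 0 ≤ 2√13 ≈ 7.2111 ✓.
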